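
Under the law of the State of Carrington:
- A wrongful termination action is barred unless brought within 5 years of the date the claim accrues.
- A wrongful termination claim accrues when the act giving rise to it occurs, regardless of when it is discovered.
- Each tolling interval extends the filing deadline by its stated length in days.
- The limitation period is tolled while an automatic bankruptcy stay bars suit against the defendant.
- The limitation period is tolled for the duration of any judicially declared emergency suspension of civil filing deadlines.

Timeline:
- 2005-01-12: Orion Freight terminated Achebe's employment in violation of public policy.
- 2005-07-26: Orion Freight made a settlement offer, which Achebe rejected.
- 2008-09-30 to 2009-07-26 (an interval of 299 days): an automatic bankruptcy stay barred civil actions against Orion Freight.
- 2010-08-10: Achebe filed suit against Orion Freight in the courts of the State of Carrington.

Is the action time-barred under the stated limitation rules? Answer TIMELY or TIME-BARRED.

The limitation period began to run on 2005-01-12.
5 years from 2005-01-12 is 2010-01-12.
The automatic bankruptcy stay from 2008-09-30 to 2009-07-26 tolled the period for 299 days, extending the deadline to 2010-11-07.
Nothing else in the chronology tolls or restarts the period.
Achebe filed on 2010-08-10, before the 2010-11-07 deadline, so the action is timely.

TIMELY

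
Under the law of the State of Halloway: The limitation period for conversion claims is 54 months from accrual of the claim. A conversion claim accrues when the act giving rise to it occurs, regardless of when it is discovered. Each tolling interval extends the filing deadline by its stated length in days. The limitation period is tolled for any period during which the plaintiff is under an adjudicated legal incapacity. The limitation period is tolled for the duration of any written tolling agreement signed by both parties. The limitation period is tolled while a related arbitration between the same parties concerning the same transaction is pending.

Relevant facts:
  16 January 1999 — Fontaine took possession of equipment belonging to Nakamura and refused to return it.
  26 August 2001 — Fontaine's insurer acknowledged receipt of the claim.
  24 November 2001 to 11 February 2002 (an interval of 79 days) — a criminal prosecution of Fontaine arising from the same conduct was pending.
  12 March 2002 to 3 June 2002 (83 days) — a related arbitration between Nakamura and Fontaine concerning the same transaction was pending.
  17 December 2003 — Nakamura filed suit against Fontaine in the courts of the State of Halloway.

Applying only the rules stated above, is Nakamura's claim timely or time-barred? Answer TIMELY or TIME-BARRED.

The claim accrued on 16 January 1999, when the wrongful act occurred.
The untolled deadline — 54 months after 16 January 1999 — is 16 July 2003.
Because the pending related arbitration ran from 12 March 2002 to 3 June 2002, the deadline is extended by 83 days to 7 October 2003.
The pending criminal prosecution from 24 November 2001 to 11 February 2002 does not toll the period, because no stated rule makes a criminal prosecution a tolling event.
Nothing else in the chronology tolls or restarts the period.
Filing on 17 December 2003 missed the 7 October 2003 deadline — the action is time-barred.

TIME-BARRED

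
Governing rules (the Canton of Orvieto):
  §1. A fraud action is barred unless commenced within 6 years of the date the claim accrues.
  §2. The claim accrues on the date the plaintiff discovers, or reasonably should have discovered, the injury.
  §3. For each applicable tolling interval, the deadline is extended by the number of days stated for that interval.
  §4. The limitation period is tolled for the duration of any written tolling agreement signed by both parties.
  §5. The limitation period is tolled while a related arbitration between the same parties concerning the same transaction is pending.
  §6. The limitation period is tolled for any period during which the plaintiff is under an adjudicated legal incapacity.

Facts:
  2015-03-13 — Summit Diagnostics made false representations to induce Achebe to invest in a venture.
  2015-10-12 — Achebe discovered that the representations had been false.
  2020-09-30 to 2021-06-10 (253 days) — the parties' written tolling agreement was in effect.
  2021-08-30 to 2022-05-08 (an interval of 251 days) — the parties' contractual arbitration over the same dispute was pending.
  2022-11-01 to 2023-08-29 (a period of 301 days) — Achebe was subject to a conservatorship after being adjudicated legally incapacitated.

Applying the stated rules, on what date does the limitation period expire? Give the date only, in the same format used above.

The claim did not accrue until Achebe discovered the injury on 2015-10-12; the 2015-03-13 act date does not start the clock under the stated rule.
6 years from 2015-10-12 is 2021-10-12.
The written tolling agreement from 2020-09-30 to 2021-06-10 tolled the period for 253 days, extending the deadline to 2022-06-22.
The pending related arbitration from 2021-08-30 to 2022-05-08 tolled the period for 251 days, extending the deadline to 2023-02-28.
The period was tolled for 301 days by the plaintiff's legal incapacity (2022-11-01 to 2023-08-29), pushing the deadline to 2023-12-26.

2023-12-26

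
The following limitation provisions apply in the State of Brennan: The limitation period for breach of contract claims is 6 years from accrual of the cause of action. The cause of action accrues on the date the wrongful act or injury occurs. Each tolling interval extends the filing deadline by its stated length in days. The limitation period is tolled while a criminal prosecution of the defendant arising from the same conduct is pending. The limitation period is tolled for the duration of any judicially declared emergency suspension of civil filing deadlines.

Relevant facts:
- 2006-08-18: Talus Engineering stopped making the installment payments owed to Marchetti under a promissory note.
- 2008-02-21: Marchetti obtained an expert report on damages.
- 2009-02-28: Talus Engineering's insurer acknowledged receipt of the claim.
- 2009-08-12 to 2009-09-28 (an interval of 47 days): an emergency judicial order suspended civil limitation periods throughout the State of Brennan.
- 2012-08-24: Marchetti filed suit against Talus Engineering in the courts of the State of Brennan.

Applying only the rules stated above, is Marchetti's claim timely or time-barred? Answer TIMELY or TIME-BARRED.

TIMELY

The claim accrued on 2006-08-18, when the wrongful act occurred.
6 years from 2006-08-18 is 2012-08-18.
The period was tolled for 47 days by the emergency suspension of filing deadlines (2009-08-12 to 2009-09-28), pushing the deadline to 2012-10-04.
Nothing else in the chronology tolls or restarts the period.
Filing on 2012-08-24 beat the 2012-10-04 deadline — the action is timely.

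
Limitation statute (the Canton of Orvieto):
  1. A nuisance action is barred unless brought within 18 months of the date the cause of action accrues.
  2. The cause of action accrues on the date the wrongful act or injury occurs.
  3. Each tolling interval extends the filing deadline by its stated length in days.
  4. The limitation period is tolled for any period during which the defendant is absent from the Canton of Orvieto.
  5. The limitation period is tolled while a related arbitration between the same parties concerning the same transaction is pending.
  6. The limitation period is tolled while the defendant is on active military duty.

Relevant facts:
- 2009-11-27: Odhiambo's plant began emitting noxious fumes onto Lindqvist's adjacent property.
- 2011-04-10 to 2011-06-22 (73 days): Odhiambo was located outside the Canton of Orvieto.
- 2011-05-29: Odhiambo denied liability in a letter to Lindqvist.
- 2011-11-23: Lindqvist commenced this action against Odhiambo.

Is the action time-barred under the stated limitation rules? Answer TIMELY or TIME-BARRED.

The limitation period began to run on 2009-11-27.
Adding the 18 months base period to 2009-11-27 gives a deadline of 2011-05-27, before any tolling.
The period was tolled for 73 days by the defendant's absence from the jurisdiction (2011-04-10 to 2011-06-22), pushing the deadline to 2011-08-08.
None of the other events listed affects the running of the period under the stated rules.
Lindqvist filed on 2011-11-23, after the 2011-08-08 deadline, so the action is time-barred.

TIME-BARRED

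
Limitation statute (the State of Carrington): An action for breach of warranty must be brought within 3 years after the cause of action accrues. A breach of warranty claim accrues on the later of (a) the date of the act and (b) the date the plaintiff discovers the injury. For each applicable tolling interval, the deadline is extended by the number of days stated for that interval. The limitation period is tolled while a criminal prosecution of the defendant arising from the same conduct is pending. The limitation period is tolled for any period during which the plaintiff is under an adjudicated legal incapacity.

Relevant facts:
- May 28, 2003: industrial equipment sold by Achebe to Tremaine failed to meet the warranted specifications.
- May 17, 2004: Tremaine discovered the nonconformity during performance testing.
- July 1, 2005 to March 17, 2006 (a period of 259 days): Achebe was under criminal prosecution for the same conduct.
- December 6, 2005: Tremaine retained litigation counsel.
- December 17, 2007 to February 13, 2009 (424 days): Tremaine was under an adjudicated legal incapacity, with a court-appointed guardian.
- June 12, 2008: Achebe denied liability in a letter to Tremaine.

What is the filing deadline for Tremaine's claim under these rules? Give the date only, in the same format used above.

The claim accrued on May 17, 2004 — the later of the May 28, 2003 act and the May 17, 2004 discovery.
The untolled deadline — 3 years after May 17, 2004 — is May 17, 2007.
Because the pending criminal prosecution ran from July 1, 2005 to March 17, 2006, the deadline is extended by 259 days to January 31, 2008.
The plaintiff's legal incapacity from December 17, 2007 to February 13, 2009 tolled the period for 424 days, extending the deadline to March 30, 2009.
Nothing else in the chronology tolls or restarts the period.

March 30, 2009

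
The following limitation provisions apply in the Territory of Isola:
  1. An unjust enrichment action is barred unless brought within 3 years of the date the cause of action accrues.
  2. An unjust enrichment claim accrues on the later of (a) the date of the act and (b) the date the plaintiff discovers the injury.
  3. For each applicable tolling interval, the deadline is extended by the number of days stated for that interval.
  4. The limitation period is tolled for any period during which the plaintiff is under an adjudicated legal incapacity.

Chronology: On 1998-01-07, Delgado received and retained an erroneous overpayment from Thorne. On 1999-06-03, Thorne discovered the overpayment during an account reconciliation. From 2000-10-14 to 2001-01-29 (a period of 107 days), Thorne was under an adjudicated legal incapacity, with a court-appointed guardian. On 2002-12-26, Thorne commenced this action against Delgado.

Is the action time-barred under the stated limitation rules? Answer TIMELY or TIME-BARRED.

TIME-BARRED

Taking the later of the act (1998-01-07) and discovery (1999-06-03), the claim accrued on 1999-06-03.
3 years from 1999-06-03 is 2002-06-03.
The period was tolled for 107 days by the plaintiff's legal incapacity (2000-10-14 to 2001-01-29), pushing the deadline to 2002-09-18.
Thorne filed on 2002-12-26, after the 2002-09-18 deadline, so the action is time-barred.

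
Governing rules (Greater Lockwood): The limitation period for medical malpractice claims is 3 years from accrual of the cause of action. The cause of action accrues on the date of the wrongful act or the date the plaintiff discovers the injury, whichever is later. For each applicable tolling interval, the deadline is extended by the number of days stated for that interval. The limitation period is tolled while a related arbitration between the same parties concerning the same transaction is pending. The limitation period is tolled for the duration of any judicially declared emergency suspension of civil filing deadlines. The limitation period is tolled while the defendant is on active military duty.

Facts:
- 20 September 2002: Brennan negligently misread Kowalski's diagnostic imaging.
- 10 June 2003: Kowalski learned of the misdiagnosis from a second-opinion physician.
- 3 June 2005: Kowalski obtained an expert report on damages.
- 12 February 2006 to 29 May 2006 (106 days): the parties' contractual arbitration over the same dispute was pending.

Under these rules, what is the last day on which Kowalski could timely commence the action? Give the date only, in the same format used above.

Taking the later of the act (20 September 2002) and discovery (10 June 2003), the claim accrued on 10 June 2003.
3 years from 10 June 2003 is 10 June 2006.
Because the pending related arbitration ran from 12 February 2006 to 29 May 2006, the deadline is extended by 106 days to 24 September 2006.
Nothing else in the chronology tolls or restarts the period.

24 September 2006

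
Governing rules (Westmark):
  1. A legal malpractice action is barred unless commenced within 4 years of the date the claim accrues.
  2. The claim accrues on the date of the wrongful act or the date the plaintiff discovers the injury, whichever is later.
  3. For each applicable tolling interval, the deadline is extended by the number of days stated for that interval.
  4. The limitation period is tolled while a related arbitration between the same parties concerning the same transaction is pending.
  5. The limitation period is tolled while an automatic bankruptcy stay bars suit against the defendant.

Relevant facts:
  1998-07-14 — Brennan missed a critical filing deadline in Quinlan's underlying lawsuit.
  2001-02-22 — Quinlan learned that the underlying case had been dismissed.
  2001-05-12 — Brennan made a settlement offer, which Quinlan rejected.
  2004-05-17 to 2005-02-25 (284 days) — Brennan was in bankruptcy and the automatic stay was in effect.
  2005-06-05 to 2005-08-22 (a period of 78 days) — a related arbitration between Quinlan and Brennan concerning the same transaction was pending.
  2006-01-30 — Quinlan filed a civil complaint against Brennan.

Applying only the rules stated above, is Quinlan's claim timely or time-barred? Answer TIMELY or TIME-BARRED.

Because discovery on 2001-02-22 post-dates the 1998-07-14 act, accrual under the later-of rule falls on 2001-02-22.
4 years from 2001-02-22 is 2005-02-22.
The period was tolled for 284 days by the automatic bankruptcy stay (2004-05-17 to 2005-02-25), pushing the deadline to 2005-12-03.
The period was tolled for 78 days by the pending related arbitration (2005-06-05 to 2005-08-22), pushing the deadline to 2006-02-19.
Nothing else in the chronology tolls or restarts the period.
Quinlan filed on 2006-01-30, before the 2006-02-19 deadline, so the action is timely.

TIMELY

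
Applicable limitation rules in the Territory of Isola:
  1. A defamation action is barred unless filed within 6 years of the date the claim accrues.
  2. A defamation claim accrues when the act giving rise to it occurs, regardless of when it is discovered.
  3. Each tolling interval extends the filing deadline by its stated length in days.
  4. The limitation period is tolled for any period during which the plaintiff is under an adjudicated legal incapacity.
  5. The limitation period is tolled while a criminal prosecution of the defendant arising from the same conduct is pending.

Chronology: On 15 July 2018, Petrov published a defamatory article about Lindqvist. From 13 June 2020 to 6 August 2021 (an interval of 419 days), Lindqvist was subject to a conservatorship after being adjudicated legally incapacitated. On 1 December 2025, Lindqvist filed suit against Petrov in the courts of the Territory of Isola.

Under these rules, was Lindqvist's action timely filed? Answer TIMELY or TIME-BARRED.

TIME-BARRED

The claim accrued on 15 July 2018, the date of the act.
Adding the 6 years base period to 15 July 2018 gives a deadline of 15 July 2024, before any tolling.
Because the plaintiff's legal incapacity ran from 13 June 2020 to 6 August 2021, the deadline is extended by 419 days to 7 September 2025.
Lindqvist filed on 1 December 2025, after the 7 September 2025 deadline, so the action is time-barred.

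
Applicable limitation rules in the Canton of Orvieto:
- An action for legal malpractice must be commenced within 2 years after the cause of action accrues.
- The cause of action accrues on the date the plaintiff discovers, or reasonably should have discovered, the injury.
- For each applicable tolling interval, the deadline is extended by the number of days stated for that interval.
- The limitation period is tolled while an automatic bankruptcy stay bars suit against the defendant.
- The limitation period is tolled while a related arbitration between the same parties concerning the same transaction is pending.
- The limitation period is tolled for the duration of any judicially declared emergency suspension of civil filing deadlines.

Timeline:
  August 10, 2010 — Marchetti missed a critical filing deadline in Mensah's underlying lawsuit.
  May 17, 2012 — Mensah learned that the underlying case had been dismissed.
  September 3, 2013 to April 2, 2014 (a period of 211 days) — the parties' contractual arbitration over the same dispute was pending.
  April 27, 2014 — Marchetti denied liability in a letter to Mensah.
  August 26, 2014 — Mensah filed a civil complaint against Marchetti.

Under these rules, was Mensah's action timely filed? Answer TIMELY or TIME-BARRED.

TIMELY

The claim did not accrue until Mensah discovered the injury on May 17, 2012; the August 10, 2010 act date does not start the clock under the stated rule.
2 years from May 17, 2012 is May 17, 2014.
The period was tolled for 211 days by the pending related arbitration (September 3, 2013 to April 2, 2014), pushing the deadline to December 14, 2014.
None of the other events listed affects the running of the period under the stated rules.
The August 26, 2014 filing precedes the December 14, 2014 deadline; the claim is timely.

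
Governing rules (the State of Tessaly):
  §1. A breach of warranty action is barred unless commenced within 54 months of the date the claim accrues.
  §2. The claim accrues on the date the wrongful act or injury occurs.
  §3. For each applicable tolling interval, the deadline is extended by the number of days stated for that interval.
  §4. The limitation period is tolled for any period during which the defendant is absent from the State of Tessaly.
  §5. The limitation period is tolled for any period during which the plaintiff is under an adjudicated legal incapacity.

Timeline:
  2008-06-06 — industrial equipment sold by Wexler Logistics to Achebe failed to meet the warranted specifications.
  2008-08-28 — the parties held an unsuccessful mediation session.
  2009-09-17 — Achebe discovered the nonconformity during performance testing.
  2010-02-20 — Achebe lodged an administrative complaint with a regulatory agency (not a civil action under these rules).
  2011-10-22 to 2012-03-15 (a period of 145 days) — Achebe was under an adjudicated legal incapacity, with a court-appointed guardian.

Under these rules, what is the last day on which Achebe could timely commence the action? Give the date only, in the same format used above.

The claim accrued on 2008-06-06, when the wrongful act occurred; under the stated occurrence rule the 2009-09-17 discovery does not delay accrual.
54 months from 2008-06-06 is 2012-12-06.
Because the plaintiff's legal incapacity ran from 2011-10-22 to 2012-03-15, the deadline is extended by 145 days to 2013-04-30.
The other events in the timeline have no effect on the limitation period under the stated rules.

2013-04-30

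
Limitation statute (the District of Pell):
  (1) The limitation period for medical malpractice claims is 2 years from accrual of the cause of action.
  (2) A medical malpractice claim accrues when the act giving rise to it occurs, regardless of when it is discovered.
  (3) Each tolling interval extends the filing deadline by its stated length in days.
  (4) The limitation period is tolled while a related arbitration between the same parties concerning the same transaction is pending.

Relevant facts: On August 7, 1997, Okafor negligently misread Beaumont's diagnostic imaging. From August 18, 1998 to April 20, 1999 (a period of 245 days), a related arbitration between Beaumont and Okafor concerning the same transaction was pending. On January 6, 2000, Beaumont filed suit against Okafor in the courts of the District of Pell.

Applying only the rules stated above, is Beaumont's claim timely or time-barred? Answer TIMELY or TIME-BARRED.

TIMELY

The claim accrued on August 7, 1997, when the wrongful act occurred.
2 years from August 7, 1997 is August 7, 1999.
The period was tolled for 245 days by the pending related arbitration (August 18, 1998 to April 20, 1999), pushing the deadline to April 8, 2000.
Filing on January 6, 2000 beat the April 8, 2000 deadline — the action is timely.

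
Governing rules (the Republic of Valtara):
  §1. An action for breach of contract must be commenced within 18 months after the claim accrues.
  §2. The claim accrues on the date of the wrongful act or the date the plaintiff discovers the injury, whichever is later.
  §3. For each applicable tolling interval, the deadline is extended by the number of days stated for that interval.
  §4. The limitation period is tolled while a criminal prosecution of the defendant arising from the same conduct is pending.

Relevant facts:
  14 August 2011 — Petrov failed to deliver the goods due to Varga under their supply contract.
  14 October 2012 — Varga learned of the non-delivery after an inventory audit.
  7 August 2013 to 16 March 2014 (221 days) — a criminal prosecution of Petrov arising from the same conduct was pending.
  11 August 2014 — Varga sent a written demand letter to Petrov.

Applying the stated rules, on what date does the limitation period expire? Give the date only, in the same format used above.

Taking the later of the act (14 August 2011) and discovery (14 October 2012), the claim accrued on 14 October 2012.
18 months from 14 October 2012 is 14 April 2014.
The pending criminal prosecution from 7 August 2013 to 16 March 2014 tolled the period for 221 days, extending the deadline to 21 November 2014.
Nothing else in the chronology tolls or restarts the period.

21 November 2014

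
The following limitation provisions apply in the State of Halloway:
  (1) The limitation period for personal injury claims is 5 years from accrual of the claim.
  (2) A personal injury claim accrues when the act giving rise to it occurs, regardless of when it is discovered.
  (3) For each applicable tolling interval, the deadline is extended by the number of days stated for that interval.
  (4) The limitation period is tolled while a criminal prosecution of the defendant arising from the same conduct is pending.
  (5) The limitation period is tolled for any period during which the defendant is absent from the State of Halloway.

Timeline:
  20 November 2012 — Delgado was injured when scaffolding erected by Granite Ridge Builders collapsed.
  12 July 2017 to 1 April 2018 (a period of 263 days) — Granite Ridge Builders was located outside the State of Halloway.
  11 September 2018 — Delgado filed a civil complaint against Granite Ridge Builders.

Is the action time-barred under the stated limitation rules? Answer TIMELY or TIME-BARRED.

TIME-BARRED

The limitation period began to run on 20 November 2012.
Adding the 5 years base period to 20 November 2012 gives a deadline of 20 November 2017, before any tolling.
Because the defendant's absence from the jurisdiction ran from 12 July 2017 to 1 April 2018, the deadline is extended by 263 days to 10 August 2018.
Filing on 11 September 2018 missed the 10 August 2018 deadline — the action is time-barred.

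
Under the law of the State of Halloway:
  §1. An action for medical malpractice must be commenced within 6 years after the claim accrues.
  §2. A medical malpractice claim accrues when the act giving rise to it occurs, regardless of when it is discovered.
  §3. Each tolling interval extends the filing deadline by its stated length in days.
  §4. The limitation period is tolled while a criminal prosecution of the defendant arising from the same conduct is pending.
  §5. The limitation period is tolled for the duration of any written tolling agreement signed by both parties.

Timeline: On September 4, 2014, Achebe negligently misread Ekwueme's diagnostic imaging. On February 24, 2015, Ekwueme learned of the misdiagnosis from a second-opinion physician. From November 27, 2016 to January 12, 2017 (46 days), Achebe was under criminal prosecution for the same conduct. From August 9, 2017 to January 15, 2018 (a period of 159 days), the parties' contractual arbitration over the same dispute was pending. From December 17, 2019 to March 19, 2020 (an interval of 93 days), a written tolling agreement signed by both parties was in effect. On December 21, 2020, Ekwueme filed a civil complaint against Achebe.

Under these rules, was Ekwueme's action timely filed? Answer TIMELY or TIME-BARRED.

Accrual is governed by the date of the act, so the period began to run on September 4, 2014; the later discovery on February 24, 2015 is irrelevant under the stated rule.
6 years from September 4, 2014 is September 4, 2020.
Because the pending criminal prosecution ran from November 27, 2016 to January 12, 2017, the deadline is extended by 46 days to October 20, 2020.
Because the written tolling agreement ran from December 17, 2019 to March 19, 2020, the deadline is extended by 93 days to January 21, 2021.
No stated provision tolls the period for a pending arbitration, so the interval from August 9, 2017 to January 15, 2018 has no effect on the deadline.
Ekwueme filed on December 21, 2020, before the January 21, 2021 deadline, so the action is timely.

TIMELY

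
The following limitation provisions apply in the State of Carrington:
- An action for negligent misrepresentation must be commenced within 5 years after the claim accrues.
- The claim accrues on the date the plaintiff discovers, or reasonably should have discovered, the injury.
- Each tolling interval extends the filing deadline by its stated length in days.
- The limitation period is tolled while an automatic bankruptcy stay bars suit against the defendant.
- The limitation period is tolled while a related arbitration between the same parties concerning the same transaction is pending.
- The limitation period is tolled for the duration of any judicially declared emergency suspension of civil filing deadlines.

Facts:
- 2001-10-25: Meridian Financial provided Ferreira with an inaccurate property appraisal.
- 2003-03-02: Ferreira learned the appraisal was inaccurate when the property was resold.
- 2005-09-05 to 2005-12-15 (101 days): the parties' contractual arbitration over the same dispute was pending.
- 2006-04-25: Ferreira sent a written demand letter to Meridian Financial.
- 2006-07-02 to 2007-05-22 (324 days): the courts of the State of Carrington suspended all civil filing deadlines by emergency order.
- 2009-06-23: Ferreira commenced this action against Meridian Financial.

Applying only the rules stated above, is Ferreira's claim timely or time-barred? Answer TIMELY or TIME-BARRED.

TIME-BARRED

The claim did not accrue until Ferreira discovered the injury on 2003-03-02; the 2001-10-25 act date does not start the clock under the stated rule.
Adding the 5 years base period to 2003-03-02 gives a deadline of 2008-03-02, before any tolling.
The pending related arbitration from 2005-09-05 to 2005-12-15 tolled the period for 101 days, extending the deadline to 2008-06-11.
Because the emergency suspension of filing deadlines ran from 2006-07-02 to 2007-05-22, the deadline is extended by 324 days to 2009-05-01.
The other events in the timeline have no effect on the limitation period under the stated rules.
The 2009-06-23 filing falls after the 2009-05-01 deadline; the claim is time-barred.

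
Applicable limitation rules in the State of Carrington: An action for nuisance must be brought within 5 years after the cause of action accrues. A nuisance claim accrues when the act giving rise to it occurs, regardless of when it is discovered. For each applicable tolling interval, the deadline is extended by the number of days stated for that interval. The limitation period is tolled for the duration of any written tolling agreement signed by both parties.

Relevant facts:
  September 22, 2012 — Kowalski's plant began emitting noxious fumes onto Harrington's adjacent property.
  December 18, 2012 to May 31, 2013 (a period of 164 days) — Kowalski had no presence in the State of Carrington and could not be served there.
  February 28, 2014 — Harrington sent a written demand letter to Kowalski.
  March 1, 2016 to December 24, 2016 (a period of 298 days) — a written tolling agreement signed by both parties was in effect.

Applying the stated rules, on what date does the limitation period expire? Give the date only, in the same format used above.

July 17, 2018

The cause of action accrued on September 22, 2012, the date of the act.
The untolled deadline — 5 years after September 22, 2012 — is September 22, 2017.
The period was tolled for 298 days by the written tolling agreement (March 1, 2016 to December 24, 2016), pushing the deadline to July 17, 2018.
No stated provision tolls the period for the defendant's absence, so the interval from December 18, 2012 to May 31, 2013 has no effect on the deadline.
Nothing else in the chronology tolls or restarts the period.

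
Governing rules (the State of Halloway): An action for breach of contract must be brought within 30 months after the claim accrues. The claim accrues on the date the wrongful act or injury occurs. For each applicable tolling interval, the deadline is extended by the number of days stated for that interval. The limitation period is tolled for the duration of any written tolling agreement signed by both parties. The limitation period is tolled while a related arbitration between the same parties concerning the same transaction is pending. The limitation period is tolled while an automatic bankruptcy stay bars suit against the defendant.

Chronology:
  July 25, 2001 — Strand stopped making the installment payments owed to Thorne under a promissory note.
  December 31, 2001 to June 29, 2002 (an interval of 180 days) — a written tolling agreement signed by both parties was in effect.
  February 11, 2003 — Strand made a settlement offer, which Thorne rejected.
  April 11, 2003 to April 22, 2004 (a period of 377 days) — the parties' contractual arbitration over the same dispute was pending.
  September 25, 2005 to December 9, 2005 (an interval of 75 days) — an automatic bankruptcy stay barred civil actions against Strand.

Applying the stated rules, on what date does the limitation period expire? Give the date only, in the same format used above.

August 4, 2005

The claim accrued on July 25, 2001, the date of the act.
The untolled deadline — 30 months after July 25, 2001 — is January 25, 2004.
The written tolling agreement from December 31, 2001 to June 29, 2002 tolled the period for 180 days, extending the deadline to July 23, 2004.
The period was tolled for 377 days by the pending related arbitration (April 11, 2003 to April 22, 2004), pushing the deadline to August 4, 2005.
The automatic bankruptcy stay starting September 25, 2005 came too late — the period had run on August 4, 2005 — and so does not extend the deadline.
None of the other events listed affects the running of the period under the stated rules.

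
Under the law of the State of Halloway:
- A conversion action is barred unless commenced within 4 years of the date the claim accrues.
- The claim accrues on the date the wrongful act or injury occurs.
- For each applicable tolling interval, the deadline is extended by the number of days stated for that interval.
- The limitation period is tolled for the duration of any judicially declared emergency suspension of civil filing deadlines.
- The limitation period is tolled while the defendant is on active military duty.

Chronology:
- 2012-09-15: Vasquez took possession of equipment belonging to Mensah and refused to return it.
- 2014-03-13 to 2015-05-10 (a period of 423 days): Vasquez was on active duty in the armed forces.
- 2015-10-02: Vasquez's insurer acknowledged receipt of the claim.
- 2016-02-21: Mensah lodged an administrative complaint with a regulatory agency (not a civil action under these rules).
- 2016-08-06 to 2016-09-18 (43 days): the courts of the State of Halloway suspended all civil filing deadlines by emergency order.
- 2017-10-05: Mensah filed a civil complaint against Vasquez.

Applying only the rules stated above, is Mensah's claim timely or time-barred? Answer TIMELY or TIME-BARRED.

TIMELY

The limitation period began to run on 2012-09-15.
The untolled deadline — 4 years after 2012-09-15 — is 2016-09-15.
The period was tolled for 423 days by the defendant's active military service (2014-03-13 to 2015-05-10), pushing the deadline to 2017-11-12.
The period was tolled for 43 days by the emergency suspension of filing deadlines (2016-08-06 to 2016-09-18), pushing the deadline to 2017-12-25.
None of the other events listed affects the running of the period under the stated rules.
Mensah filed on 2017-10-05, before the 2017-12-25 deadline, so the action is timely.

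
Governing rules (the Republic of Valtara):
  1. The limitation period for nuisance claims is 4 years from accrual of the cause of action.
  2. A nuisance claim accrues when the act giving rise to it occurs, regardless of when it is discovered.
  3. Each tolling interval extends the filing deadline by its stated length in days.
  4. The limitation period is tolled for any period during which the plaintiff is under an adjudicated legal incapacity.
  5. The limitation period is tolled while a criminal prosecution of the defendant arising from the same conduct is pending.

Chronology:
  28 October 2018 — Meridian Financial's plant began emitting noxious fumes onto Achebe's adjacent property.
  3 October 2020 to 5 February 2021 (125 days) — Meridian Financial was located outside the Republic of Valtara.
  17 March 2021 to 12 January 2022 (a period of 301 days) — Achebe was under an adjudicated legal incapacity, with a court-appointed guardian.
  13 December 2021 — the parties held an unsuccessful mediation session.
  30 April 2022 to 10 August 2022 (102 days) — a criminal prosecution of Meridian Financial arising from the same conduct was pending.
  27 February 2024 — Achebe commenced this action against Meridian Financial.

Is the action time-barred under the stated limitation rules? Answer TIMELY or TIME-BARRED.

TIME-BARRED

The limitation period began to run on 28 October 2018.
The untolled deadline — 4 years after 28 October 2018 — is 28 October 2022.
Because the plaintiff's legal incapacity ran from 17 March 2021 to 12 January 2022, the deadline is extended by 301 days to 25 August 2023.
The period was tolled for 102 days by the pending criminal prosecution (30 April 2022 to 10 August 2022), pushing the deadline to 5 December 2023.
No stated provision tolls the period for the defendant's absence, so the interval from 3 October 2020 to 5 February 2021 has no effect on the deadline.
None of the other events listed affects the running of the period under the stated rules.
Filing on 27 February 2024 missed the 5 December 2023 deadline — the action is time-barred.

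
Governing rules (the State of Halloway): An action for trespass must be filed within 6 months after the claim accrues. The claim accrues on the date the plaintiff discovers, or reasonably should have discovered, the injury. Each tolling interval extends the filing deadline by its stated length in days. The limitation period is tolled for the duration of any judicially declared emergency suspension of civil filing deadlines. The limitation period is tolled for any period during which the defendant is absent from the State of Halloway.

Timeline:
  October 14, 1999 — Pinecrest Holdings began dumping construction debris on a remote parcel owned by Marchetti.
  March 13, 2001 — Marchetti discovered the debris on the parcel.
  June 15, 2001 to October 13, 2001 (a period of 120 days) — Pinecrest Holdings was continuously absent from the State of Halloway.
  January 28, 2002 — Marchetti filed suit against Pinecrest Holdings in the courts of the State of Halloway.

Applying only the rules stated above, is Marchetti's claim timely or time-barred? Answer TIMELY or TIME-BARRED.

Accrual is tied to discovery, so the period began on March 13, 2001 rather than on October 14, 1999 when the act occurred.
The untolled deadline — 6 months after March 13, 2001 — is September 13, 2001.
The defendant's absence from the jurisdiction from June 15, 2001 to October 13, 2001 tolled the period for 120 days, extending the deadline to January 11, 2002.
The January 28, 2002 filing falls after the January 11, 2002 deadline; the claim is time-barred.

TIME-BARRED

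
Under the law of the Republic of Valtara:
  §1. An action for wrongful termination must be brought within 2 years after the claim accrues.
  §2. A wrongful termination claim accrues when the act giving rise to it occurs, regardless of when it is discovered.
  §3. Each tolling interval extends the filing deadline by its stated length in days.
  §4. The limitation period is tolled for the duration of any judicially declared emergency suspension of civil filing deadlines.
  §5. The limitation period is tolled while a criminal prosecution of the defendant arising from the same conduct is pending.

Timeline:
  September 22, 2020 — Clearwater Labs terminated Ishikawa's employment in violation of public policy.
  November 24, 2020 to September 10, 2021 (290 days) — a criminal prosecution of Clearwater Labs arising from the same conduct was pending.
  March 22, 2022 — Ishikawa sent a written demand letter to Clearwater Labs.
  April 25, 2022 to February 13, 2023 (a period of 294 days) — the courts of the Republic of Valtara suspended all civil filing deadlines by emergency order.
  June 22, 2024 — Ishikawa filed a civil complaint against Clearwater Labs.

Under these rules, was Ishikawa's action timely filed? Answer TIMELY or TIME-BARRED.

TIME-BARRED

The claim accrued on September 22, 2020, the date of the act.
The untolled deadline — 2 years after September 22, 2020 — is September 22, 2022.
Because the pending criminal prosecution ran from November 24, 2020 to September 10, 2021, the deadline is extended by 290 days to July 9, 2023.
Because the emergency suspension of filing deadlines ran from April 25, 2022 to February 13, 2023, the deadline is extended by 294 days to April 28, 2024.
None of the other events listed affects the running of the period under the stated rules.
The June 22, 2024 filing falls after the April 28, 2024 deadline; the claim is time-barred.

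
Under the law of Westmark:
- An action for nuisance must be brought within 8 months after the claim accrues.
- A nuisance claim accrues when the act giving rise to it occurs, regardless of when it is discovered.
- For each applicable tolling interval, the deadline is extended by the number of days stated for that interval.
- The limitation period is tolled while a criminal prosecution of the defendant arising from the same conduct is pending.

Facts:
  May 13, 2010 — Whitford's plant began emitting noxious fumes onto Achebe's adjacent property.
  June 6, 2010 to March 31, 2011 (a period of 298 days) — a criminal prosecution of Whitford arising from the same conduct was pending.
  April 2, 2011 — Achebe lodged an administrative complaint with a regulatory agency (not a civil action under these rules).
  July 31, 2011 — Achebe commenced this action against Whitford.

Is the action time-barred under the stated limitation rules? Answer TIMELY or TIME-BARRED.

The claim accrued on May 13, 2010, when the wrongful act occurred.
Adding the 8 months base period to May 13, 2010 gives a deadline of January 13, 2011, before any tolling.
The pending criminal prosecution from June 6, 2010 to March 31, 2011 tolled the period for 298 days, extending the deadline to November 7, 2011.
Nothing else in the chronology tolls or restarts the period.
Achebe filed on July 31, 2011, before the November 7, 2011 deadline, so the action is timely.

TIMELY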